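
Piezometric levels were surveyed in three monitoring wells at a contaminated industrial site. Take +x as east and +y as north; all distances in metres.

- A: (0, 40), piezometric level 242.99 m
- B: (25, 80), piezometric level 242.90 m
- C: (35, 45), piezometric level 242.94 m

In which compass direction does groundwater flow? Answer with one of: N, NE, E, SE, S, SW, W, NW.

With h = a·x + b·y + c and A as origin, the differences give:
  25·a + 40·b = -0.09
  35·a + 5·b = -0.05
Eliminate b (×5 and ×40, subtract): -1275·a = 1.550 → a = ∂h/∂x = -0.001216
Back-substitute: b = ∂h/∂y = -0.001490.
Flow = −∇h = (+0.001216 east, +0.001490 north), which points northeast.

NE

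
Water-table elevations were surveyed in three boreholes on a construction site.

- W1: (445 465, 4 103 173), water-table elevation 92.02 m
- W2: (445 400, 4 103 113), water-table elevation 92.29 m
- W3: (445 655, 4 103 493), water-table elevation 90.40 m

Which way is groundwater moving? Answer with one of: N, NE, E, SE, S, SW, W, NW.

N

Differences from W1: to W2 (Δx, Δy, Δh) = (-65, -60, +0.27); to W3 = (190, 320, -1.62).
Solve a·Δx + b·Δy = Δh: det = (-65)·320 − 190·(-60) = -9400.
∂h/∂x = [(+0.27)·320 − (-1.62)·(-60)] / -9400 = +0.001149
∂h/∂y = [(-65)·(-1.62) − 190·(+0.27)] / -9400 = -0.005745
Flow = −∇h = (-0.001149 east, +0.005745 north), which points north.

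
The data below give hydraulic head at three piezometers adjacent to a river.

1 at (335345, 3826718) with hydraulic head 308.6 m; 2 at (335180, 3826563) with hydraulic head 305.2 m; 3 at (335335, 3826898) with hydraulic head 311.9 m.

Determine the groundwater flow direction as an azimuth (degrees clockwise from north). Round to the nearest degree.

190°

With h = a·x + b·y + c and 1 as origin, the differences give:
  (-165)·a + (-155)·b = -3.4
  (-10)·a + 180·b = +3.3
Eliminate b (×180 and ×(-155), subtract): -31250·a = -100.50 → a = ∂h/∂x = +0.003216
Back-substitute: b = ∂h/∂y = +0.01851.
Flow direction (−∇h) has components (-0.003216 E, -0.01851 N).
Azimuth = atan2(E, N) = atan2(-0.003216, -0.01851) = 189.9° ≈ 190°.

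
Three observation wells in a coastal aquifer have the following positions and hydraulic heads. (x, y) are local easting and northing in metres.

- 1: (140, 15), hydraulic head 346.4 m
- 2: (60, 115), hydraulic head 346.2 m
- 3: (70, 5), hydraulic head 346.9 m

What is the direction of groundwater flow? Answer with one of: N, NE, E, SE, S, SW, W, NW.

With h = a·x + b·y + c and 1 as origin, the differences give:
  (-80)·a + 100·b = -0.2
  (-70)·a + (-10)·b = +0.5
Eliminate b (×(-10) and ×100, subtract): 7800·a = -48.00 → a = ∂h/∂x = -0.006154
Back-substitute: b = ∂h/∂y = -0.006923.
Flow = −∇h = (+0.006154 east, +0.006923 north), which points northeast.

NE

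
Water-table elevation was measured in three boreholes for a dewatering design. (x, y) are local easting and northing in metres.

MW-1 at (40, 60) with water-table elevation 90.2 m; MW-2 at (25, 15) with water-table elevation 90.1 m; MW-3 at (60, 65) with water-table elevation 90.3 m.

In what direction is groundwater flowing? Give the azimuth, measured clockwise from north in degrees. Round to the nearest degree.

263°

Differences from MW-1: to MW-2 (Δx, Δy, Δh) = (-15, -45, -0.1); to MW-3 = (20, 5, +0.1).
Solve a·Δx + b·Δy = Δh: det = (-15)·5 − 20·(-45) = 825.
∂h/∂x = [(-0.1)·5 − (+0.1)·(-45)] / 825 = +0.004848
∂h/∂y = [(-15)·(+0.1) − 20·(-0.1)] / 825 = +0.0006061
Flow direction (−∇h) has components (-0.004848 E, -0.0006061 N).
Azimuth = atan2(E, N) = atan2(-0.004848, -0.0006061) = 262.9° ≈ 263°.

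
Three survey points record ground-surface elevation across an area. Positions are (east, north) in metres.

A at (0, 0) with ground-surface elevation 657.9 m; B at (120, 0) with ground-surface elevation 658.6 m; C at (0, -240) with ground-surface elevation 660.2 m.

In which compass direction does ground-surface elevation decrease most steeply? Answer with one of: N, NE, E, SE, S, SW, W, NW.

∂z/∂x = (658.6 − 657.9) / (120 − 0) = +0.005833
∂z/∂y = (660.2 − 657.9) / (-240 − 0) = -0.009583
Steepest decrease is along −∇f = (-0.005833 E, +0.009583 N) → northwest.

NW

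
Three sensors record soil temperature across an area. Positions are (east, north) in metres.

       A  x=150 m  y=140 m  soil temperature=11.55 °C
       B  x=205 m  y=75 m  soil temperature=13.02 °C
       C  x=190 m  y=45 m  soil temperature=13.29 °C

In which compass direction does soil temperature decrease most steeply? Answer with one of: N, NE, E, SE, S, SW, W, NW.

With T = a·x + b·y + c and A as origin, the differences give:
  55·a + (-65)·b = +1.47
  40·a + (-95)·b = +1.74
Eliminate b (×(-95) and ×(-65), subtract): -2625·a = -26.550 → a = ∂T/∂x = +0.01011
Back-substitute: b = ∂T/∂y = -0.01406.
Steepest decrease is along −∇f = (-0.01011 E, +0.01406 N) → northwest.

NW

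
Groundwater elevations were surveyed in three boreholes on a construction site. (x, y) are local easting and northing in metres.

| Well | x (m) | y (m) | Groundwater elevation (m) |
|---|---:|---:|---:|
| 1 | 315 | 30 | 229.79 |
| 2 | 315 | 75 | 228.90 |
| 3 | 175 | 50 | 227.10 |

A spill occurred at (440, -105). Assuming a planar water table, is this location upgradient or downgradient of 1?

With h = a·x + b·y + c and 1 as origin, the differences give:
  0·a + 45·b = -0.89
  (-140)·a + 20·b = -2.69
Eliminate b (×20 and ×45, subtract): 6300·a = 103.250 → a = ∂h/∂x = +0.01639
Back-substitute: b = ∂h/∂y = -0.01978.
Head at (440, -105) = 229.79 + (+0.01639)·(125) + (-0.01978)·(-135) = 234.51 m.
That is higher than the 229.79 m at 1, so the point is upgradient.

upgradient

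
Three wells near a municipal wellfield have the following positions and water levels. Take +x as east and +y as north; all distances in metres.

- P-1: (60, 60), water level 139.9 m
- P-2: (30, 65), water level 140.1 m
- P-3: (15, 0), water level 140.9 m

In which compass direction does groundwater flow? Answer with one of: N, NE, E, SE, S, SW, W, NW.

Three-point gradient (reference P-1): Δ to P-2 = (-30, 5, +0.2), Δ to P-3 = (-45, -60, +1.0).
∂h/∂x = -0.008395, ∂h/∂y = -0.01037 (det = 2025).
Flow = −∇h = (+0.008395 east, +0.01037 north), which points northeast.

NE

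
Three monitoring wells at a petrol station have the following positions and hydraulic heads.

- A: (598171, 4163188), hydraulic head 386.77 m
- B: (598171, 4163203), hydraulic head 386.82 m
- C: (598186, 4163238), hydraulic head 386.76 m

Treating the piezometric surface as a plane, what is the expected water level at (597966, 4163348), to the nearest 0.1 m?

389.7 m

Taking A as reference: B−A = (0, 15, +0.05); C−A = (15, 50, -0.01).
Solve a·Δx + b·Δy = Δh: det = 0·50 − 15·15 = -225.
∂h/∂x = [(+0.05)·50 − (-0.01)·15] / -225 = -0.01178
∂h/∂y = [0·(-0.01) − 15·(+0.05)] / -225 = +0.003333
h(597966, 4163348) = 386.77 + (-0.01178)·(-205) + (+0.003333)·(160) = 386.77 +2.414 +0.533 = 389.718 m.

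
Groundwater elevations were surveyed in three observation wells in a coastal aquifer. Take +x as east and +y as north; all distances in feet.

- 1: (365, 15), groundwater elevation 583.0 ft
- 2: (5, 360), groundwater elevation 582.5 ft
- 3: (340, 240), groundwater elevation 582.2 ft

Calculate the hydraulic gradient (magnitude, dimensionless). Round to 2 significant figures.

0.0044

With h = a·x + b·y + c and 1 as origin, the differences give:
  (-360)·a + 345·b = -0.5
  (-25)·a + 225·b = -0.8
Eliminate b (×225 and ×345, subtract): -72375·a = 163.50 → a = ∂h/∂x = -0.002259
Back-substitute: b = ∂h/∂y = -0.003807.
|∇h| = √(-0.002259² + -0.003807²) = 0.004427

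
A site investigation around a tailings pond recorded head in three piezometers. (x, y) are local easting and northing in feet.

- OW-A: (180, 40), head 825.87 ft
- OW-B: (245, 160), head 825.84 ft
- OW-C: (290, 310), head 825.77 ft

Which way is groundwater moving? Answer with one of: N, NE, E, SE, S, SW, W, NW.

With h = a·x + b·y + c and OW-A as origin, the differences give:
  65·a + 120·b = -0.03
  110·a + 270·b = -0.10
Eliminate b (×270 and ×120, subtract): 4350·a = 3.900 → a = ∂h/∂x = +0.0008966
Back-substitute: b = ∂h/∂y = -0.0007356.
Flow = −∇h = (-0.0008966 east, +0.0007356 north), which points northwest.

NW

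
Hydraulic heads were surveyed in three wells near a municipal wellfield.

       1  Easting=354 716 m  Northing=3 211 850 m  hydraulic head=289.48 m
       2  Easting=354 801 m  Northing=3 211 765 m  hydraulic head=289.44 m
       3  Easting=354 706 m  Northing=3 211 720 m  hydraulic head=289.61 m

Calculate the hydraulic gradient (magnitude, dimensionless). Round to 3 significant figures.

0.00163

Three-point gradient (reference 1): Δ to 2 = (85, -85, -0.04), Δ to 3 = (-10, -130, +0.13).
∂h/∂x = -0.001366, ∂h/∂y = -0.0008950 (det = -11900).
|∇h| = √(-0.001366² + -0.0008950²) = 0.001633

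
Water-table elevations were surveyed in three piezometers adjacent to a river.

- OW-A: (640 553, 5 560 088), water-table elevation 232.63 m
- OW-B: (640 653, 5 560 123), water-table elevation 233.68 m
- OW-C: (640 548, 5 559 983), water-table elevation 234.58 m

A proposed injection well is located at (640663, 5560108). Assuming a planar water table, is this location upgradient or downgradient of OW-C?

downgradient

With h = a·x + b·y + c and OW-A as origin, the differences give:
  100·a + 35·b = +1.05
  (-5)·a + (-105)·b = +1.95
Eliminate b (×(-105) and ×35, subtract): -10325·a = -178.500 → a = ∂h/∂x = +0.01729
Back-substitute: b = ∂h/∂y = -0.01939.
Head at (640663, 5560108) = 232.63 + (+0.01729)·(110) + (-0.01939)·(20) = 234.14 m.
That is lower than the 234.58 m at OW-C, so the point is downgradient.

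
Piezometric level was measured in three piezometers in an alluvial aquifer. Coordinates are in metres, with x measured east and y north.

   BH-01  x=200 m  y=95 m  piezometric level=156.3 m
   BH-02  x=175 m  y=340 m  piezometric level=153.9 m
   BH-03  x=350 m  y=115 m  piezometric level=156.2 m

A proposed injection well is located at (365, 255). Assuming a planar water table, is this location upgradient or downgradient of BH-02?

upgradient

With h = a·x + b·y + c and BH-01 as origin, the differences give:
  (-25)·a + 245·b = -2.4
  150·a + 20·b = -0.1
Eliminate b (×20 and ×245, subtract): -37250·a = -23.50 → a = ∂h/∂x = +0.0006309
Back-substitute: b = ∂h/∂y = -0.009732.
Head at (365, 255) = 156.3 + (+0.0006309)·(165) + (-0.009732)·(160) = 154.85 m.
That is higher than the 153.9 m at BH-02, so the point is upgradient.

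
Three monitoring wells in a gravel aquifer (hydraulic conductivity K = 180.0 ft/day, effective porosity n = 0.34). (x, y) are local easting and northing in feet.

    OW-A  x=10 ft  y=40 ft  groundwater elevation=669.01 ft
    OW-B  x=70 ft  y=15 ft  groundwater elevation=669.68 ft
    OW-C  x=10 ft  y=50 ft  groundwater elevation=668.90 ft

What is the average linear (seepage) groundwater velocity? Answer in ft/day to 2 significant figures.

6.8 ft/day

Taking OW-A as reference: OW-B−OW-A = (60, -25, +0.67); OW-C−OW-A = (0, 10, -0.11).
Determinant of the coordinate differences = 60·10 − 0·(-25) = 600.
∂h/∂x = [(+0.67)·10 − (-0.11)·(-25)] / 600 = +0.006583
∂h/∂y = [60·(-0.11) − 0·(+0.67)] / 600 = -0.01100
|∇h| = √(0.006583² + -0.01100²) = 0.01282
Seepage velocity v = K·i/n = 180.0 × 0.01282 / 0.34 = 6.787 ft/day.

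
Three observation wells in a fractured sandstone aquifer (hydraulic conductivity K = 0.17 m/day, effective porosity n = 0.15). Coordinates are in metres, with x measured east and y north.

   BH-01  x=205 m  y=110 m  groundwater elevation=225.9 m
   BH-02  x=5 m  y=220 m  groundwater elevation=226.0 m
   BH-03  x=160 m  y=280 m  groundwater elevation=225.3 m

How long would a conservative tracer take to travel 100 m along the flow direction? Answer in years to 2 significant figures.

47 years

Differences from BH-01: to BH-02 (Δx, Δy, Δh) = (-200, 110, +0.1); to BH-03 = (-45, 170, -0.6).
Solve a·Δx + b·Δy = Δh: det = (-200)·170 − (-45)·110 = -29050.
∂h/∂x = [(+0.1)·170 − (-0.6)·110] / -29050 = -0.002857
∂h/∂y = [(-200)·(-0.6) − (-45)·(+0.1)] / -29050 = -0.004286
|∇h| = √(-0.002857² + -0.004286²) = 0.005151
Seepage velocity v = K·i/n = 0.17 × 0.005151 / 0.15 = 0.005838 m/day.
t = 100 / 0.005838 = 1.713e+04 days = 46.9 years.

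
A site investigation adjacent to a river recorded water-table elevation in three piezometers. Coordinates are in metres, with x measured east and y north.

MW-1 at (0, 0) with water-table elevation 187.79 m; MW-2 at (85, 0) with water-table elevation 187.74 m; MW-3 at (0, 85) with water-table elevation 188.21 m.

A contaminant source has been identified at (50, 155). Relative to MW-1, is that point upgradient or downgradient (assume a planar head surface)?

upgradient

∂h/∂x = (187.74 − 187.79) / (85 − 0) = -0.0005882
∂h/∂y = (188.21 − 187.79) / (85 − 0) = +0.004941
Head at (50, 155) = 187.79 + (-0.0005882)·(50) + (+0.004941)·(155) = 188.53 m.
That is higher than the 187.79 m at MW-1, so the point is upgradient.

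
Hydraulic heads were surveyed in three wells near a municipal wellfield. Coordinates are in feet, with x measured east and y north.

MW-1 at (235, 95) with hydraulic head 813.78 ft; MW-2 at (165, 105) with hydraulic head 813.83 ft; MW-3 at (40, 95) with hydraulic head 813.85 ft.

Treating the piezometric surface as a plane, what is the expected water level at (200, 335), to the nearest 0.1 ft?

Differences from MW-1: to MW-2 (Δx, Δy, Δh) = (-70, 10, +0.05); to MW-3 = (-195, 0, +0.07).
Solve a·Δx + b·Δy = Δh: det = (-70)·0 − (-195)·10 = 1950.
∂h/∂x = [(+0.05)·0 − (+0.07)·10] / 1950 = -0.0003590
∂h/∂y = [(-70)·(+0.07) − (-195)·(+0.05)] / 1950 = +0.002487
h(200, 335) = 813.78 + (-0.0003590)·(-35) + (+0.002487)·(240) = 813.78 +0.013 +0.597 = 814.389 ft.

814.4 ft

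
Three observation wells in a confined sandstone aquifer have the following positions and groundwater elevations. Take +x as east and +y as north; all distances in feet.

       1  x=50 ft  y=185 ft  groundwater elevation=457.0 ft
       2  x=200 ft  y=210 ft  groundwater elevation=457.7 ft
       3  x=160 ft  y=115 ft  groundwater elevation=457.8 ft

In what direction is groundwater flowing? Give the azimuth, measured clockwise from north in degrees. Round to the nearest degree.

Differences from 1: to 2 (Δx, Δy, Δh) = (150, 25, +0.7); to 3 = (110, -70, +0.8).
Determinant of the coordinate differences = 150·(-70) − 110·25 = -13250.
∂h/∂x = [(+0.7)·(-70) − (+0.8)·25] / -13250 = +0.005208
∂h/∂y = [150·(+0.8) − 110·(+0.7)] / -13250 = -0.003245
Flow direction (−∇h) has components (-0.005208 E, +0.003245 N).
Azimuth = atan2(E, N) = atan2(-0.005208, +0.003245) = 301.9° ≈ 302°.

302°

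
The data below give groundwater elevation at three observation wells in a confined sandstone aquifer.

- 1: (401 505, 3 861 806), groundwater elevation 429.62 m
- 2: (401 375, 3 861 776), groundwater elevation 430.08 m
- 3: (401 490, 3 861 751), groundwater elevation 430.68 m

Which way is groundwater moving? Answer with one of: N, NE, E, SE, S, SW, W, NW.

N

Differences from 1: to 2 (Δx, Δy, Δh) = (-130, -30, +0.46); to 3 = (-15, -55, +1.06).
Determinant of the coordinate differences = (-130)·(-55) − (-15)·(-30) = 6700.
∂h/∂x = [(+0.46)·(-55) − (+1.06)·(-30)] / 6700 = +0.0009701
∂h/∂y = [(-130)·(+1.06) − (-15)·(+0.46)] / 6700 = -0.01954
Flow = −∇h = (-0.0009701 east, +0.01954 north), which points north.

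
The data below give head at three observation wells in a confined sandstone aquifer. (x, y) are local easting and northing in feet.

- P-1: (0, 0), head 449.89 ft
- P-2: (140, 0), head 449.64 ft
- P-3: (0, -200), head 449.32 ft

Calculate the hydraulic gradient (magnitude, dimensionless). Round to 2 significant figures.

∂h/∂x = (449.64 − 449.89) / (140 − 0) = -0.001786
∂h/∂y = (449.32 − 449.89) / (-200 − 0) = +0.002850
|∇h| = √(-0.001786² + 0.002850²) = 0.003363

0.0034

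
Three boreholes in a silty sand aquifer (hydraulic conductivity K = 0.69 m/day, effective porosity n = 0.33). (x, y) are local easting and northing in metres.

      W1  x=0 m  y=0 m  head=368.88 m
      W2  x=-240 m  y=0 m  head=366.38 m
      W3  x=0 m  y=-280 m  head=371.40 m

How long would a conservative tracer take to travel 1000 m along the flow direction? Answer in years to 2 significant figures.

∂h/∂x = (366.38 − 368.88) / (-240 − 0) = +0.01042
∂h/∂y = (371.40 − 368.88) / (-280 − 0) = -0.009000
|∇h| = √(0.01042² + -0.009000²) = 0.01377
Seepage velocity v = K·i/n = 0.69 × 0.01377 / 0.33 = 0.02879 m/day.
t = 1000 / 0.02879 = 3.473e+04 days = 95.1 years.

95 years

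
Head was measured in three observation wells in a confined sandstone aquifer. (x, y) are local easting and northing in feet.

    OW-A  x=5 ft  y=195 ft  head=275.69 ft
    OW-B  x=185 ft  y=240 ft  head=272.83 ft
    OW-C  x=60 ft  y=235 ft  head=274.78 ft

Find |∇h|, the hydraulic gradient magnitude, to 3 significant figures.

Taking OW-A as reference: OW-B−OW-A = (180, 45, -2.86); OW-C−OW-A = (55, 40, -0.91).
Solve a·Δx + b·Δy = Δh: det = 180·40 − 55·45 = 4725.
∂h/∂x = [(-2.86)·40 − (-0.91)·45] / 4725 = -0.01554
∂h/∂y = [180·(-0.91) − 55·(-2.86)] / 4725 = -0.001376
|∇h| = √(-0.01554² + -0.001376²) = 0.0156

0.0156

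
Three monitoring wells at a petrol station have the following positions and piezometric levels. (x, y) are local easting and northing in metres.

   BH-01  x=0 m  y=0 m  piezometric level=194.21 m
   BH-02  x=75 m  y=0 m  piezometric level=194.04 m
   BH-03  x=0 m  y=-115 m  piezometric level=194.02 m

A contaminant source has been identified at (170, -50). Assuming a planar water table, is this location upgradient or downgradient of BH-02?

∂h/∂x = (194.04 − 194.21) / (75 − 0) = -0.002267
∂h/∂y = (194.02 − 194.21) / (-115 − 0) = +0.001652
Head at (170, -50) = 194.21 + (-0.002267)·(170) + (+0.001652)·(-50) = 193.74 m.
That is lower than the 194.04 m at BH-02, so the point is downgradient.

downgradient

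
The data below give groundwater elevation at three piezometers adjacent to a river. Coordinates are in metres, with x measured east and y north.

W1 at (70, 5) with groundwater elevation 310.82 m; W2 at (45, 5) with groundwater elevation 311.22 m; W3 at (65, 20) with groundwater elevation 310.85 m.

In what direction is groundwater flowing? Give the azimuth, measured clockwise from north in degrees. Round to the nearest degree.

078°

Differences from W1: to W2 (Δx, Δy, Δh) = (-25, 0, +0.40); to W3 = (-5, 15, +0.03).
Solve a·Δx + b·Δy = Δh: det = (-25)·15 − (-5)·0 = -375.
∂h/∂x = [(+0.40)·15 − (+0.03)·0] / -375 = -0.01600
∂h/∂y = [(-25)·(+0.03) − (-5)·(+0.40)] / -375 = -0.003333
Flow direction (−∇h) has components (+0.01600 E, +0.003333 N).
Azimuth = atan2(E, N) = atan2(+0.01600, +0.003333) = 78.2° ≈ 078°.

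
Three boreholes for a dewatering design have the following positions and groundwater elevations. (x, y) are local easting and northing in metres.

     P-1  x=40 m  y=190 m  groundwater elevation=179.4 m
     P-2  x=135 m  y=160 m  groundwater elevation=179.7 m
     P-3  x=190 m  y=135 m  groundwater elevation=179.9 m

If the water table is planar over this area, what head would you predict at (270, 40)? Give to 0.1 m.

180.4 m

With h = a·x + b·y + c and P-1 as origin, the differences give:
  95·a + (-30)·b = +0.3
  150·a + (-55)·b = +0.5
Eliminate b (×(-55) and ×(-30), subtract): -725·a = -1.50 → a = ∂h/∂x = +0.002069
Back-substitute: b = ∂h/∂y = -0.003448.
h(270, 40) = 179.4 + (+0.002069)·(230) + (-0.003448)·(-150) = 179.4 +0.476 +0.517 = 180.393 m.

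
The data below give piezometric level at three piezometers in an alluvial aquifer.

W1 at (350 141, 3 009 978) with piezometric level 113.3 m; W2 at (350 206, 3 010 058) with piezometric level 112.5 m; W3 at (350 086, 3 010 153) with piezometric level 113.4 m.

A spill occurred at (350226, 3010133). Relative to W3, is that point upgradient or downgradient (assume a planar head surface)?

Taking W1 as reference: W2−W1 = (65, 80, -0.8); W3−W1 = (-55, 175, +0.1).
Solve a·Δx + b·Δy = Δh: det = 65·175 − (-55)·80 = 15775.
∂h/∂x = [(-0.8)·175 − (+0.1)·80] / 15775 = -0.009382
∂h/∂y = [65·(+0.1) − (-55)·(-0.8)] / 15775 = -0.002377
Head at (350226, 3010133) = 113.3 + (-0.009382)·(85) + (-0.002377)·(155) = 112.13 m.
That is lower than the 113.4 m at W3, so the point is downgradient.

downgradient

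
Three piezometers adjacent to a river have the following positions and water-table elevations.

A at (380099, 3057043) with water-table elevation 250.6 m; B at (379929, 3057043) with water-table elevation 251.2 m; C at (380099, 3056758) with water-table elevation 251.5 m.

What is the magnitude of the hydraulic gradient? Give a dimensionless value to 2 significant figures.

∂h/∂x = (251.2 − 250.6) / (379929 − 380099) = -0.003529
∂h/∂y = (251.5 − 250.6) / (3056758 − 3057043) = -0.003158
|∇h| = √(-0.003529² + -0.003158²) = 0.004736

0.0047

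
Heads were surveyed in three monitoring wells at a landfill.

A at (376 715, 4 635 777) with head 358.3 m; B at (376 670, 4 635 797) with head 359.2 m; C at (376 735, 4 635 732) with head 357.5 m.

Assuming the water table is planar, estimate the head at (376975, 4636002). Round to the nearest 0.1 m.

Differences from A: to B (Δx, Δy, Δh) = (-45, 20, +0.9); to C = (20, -45, -0.8).
Solve a·Δx + b·Δy = Δh: det = (-45)·(-45) − 20·20 = 1625.
∂h/∂x = [(+0.9)·(-45) − (-0.8)·20] / 1625 = -0.01508
∂h/∂y = [(-45)·(-0.8) − 20·(+0.9)] / 1625 = +0.01108
h(376975, 4636002) = 358.3 + (-0.01508)·(260) + (+0.01108)·(225) = 358.3 -3.920 +2.492 = 356.872 m.

356.9 m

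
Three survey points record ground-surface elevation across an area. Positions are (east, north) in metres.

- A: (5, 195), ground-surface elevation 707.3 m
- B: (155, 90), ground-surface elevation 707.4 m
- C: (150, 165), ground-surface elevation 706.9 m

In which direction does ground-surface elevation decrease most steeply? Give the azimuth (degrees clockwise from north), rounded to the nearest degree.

Taking A as reference: B−A = (150, -105, +0.1); C−A = (145, -30, -0.4).
Solve a·Δx + b·Δy = Δz: det = 150·(-30) − 145·(-105) = 10725.
∂z/∂x = [(+0.1)·(-30) − (-0.4)·(-105)] / 10725 = -0.004196
∂z/∂y = [150·(-0.4) − 145·(+0.1)] / 10725 = -0.006946
Steepest decrease is along −∇f: components (+0.004196 E, +0.006946 N).
Azimuth = atan2(+0.004196, +0.006946) = 31.1° ≈ 031°.

031°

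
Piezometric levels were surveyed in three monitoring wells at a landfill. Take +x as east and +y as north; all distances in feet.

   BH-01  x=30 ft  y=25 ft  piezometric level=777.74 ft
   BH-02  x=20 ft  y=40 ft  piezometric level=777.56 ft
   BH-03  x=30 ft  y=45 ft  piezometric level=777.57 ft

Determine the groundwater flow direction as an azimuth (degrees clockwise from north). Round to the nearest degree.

With h = a·x + b·y + c and BH-01 as origin, the differences give:
  (-10)·a + 15·b = -0.18
  0·a + 20·b = -0.17
Eliminate b (×20 and ×15, subtract): -200·a = -1.050 → a = ∂h/∂x = +0.005250
Back-substitute: b = ∂h/∂y = -0.008500.
Flow direction (−∇h) has components (-0.005250 E, +0.008500 N).
Azimuth = atan2(E, N) = atan2(-0.005250, +0.008500) = 328.3° ≈ 328°.

328°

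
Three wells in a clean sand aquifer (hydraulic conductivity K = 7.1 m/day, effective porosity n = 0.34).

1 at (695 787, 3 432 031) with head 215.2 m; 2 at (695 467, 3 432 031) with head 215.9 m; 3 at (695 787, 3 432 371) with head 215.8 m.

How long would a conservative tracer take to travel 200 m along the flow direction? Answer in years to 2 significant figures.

∂h/∂x = (215.9 − 215.2) / (695467 − 695787) = -0.002188
∂h/∂y = (215.8 − 215.2) / (3432371 − 3432031) = +0.001765
|∇h| = √(-0.002188² + 0.001765²) = 0.002811
Seepage velocity v = K·i/n = 7.1 × 0.002811 / 0.34 = 0.0587 m/day.
t = 200 / 0.0587 = 3407 days = 9.33 years.

9.3 years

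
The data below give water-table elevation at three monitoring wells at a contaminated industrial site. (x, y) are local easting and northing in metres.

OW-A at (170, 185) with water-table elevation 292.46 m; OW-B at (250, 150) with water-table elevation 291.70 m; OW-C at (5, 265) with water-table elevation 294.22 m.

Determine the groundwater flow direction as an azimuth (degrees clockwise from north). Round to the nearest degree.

183°

Taking OW-A as reference: OW-B−OW-A = (80, -35, -0.76); OW-C−OW-A = (-165, 80, +1.76).
Determinant of the coordinate differences = 80·80 − (-165)·(-35) = 625.
∂h/∂x = [(-0.76)·80 − (+1.76)·(-35)] / 625 = +0.001280
∂h/∂y = [80·(+1.76) − (-165)·(-0.76)] / 625 = +0.02464
Flow direction (−∇h) has components (-0.001280 E, -0.02464 N).
Azimuth = atan2(E, N) = atan2(-0.001280, -0.02464) = 183.0° ≈ 183°.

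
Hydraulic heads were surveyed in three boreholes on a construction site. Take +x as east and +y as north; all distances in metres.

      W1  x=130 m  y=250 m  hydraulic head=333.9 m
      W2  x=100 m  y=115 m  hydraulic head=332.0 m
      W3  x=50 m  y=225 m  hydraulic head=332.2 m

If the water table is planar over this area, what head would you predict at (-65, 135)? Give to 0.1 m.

329.2 m

Three-point gradient (reference W1): Δ to W2 = (-30, -135, -1.9), Δ to W3 = (-80, -25, -1.7).
∂h/∂x = +0.01811, ∂h/∂y = +0.01005 (det = -10050).
h(-65, 135) = 333.9 + (+0.01811)·(-195) + (+0.01005)·(-115) = 333.9 -3.531 -1.156 = 329.213 m.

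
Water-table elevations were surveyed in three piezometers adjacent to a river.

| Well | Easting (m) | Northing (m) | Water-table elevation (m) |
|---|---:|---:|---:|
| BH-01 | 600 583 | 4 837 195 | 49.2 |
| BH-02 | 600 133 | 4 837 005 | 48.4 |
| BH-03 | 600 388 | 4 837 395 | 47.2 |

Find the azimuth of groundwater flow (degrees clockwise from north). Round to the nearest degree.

324°

Taking BH-01 as reference: BH-02−BH-01 = (-450, -190, -0.8); BH-03−BH-01 = (-195, 200, -2.0).
Solve a·Δx + b·Δy = Δh: det = (-450)·200 − (-195)·(-190) = -127050.
∂h/∂x = [(-0.8)·200 − (-2.0)·(-190)] / -127050 = +0.004250
∂h/∂y = [(-450)·(-2.0) − (-195)·(-0.8)] / -127050 = -0.005856
Flow direction (−∇h) has components (-0.004250 E, +0.005856 N).
Azimuth = atan2(E, N) = atan2(-0.004250, +0.005856) = 324.0° ≈ 324°.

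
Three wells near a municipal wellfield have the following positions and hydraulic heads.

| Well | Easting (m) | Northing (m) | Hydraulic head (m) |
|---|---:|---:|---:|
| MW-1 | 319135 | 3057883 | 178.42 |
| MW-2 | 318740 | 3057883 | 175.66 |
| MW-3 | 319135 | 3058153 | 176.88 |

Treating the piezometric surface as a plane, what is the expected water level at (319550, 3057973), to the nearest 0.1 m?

180.8 m

∂h/∂x = (175.66 − 178.42) / (318740 − 319135) = +0.006987
∂h/∂y = (176.88 − 178.42) / (3058153 − 3057883) = -0.005704
h(319550, 3057973) = 178.42 + (+0.006987)·(415) + (-0.005704)·(90) = 178.42 +2.900 -0.513 = 180.806 m.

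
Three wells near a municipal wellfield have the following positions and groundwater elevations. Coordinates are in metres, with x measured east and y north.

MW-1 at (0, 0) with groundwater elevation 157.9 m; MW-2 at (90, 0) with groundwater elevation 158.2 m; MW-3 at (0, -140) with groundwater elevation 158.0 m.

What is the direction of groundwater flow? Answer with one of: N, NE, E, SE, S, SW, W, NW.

∂h/∂x = (158.2 − 157.9) / (90 − 0) = +0.003333
∂h/∂y = (158.0 − 157.9) / (-140 − 0) = -0.0007143
Flow = −∇h = (-0.003333 east, +0.0007143 north), which points west.

W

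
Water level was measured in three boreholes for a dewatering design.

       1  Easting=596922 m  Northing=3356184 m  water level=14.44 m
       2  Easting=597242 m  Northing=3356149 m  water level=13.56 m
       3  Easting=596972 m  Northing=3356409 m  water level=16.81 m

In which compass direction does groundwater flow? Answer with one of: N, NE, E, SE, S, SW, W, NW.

S

Taking 1 as reference: 2−1 = (320, -35, -0.88); 3−1 = (50, 225, +2.37).
Determinant of the coordinate differences = 320·225 − 50·(-35) = 73750.
∂h/∂x = [(-0.88)·225 − (+2.37)·(-35)] / 73750 = -0.001560
∂h/∂y = [320·(+2.37) − 50·(-0.88)] / 73750 = +0.01088
Flow = −∇h = (+0.001560 east, -0.01088 north), which points south.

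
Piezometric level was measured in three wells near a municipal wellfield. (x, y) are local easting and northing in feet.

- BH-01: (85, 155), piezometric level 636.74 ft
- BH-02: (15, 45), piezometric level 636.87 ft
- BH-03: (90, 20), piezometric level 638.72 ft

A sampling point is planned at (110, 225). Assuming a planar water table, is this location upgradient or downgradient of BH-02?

With h = a·x + b·y + c and BH-01 as origin, the differences give:
  (-70)·a + (-110)·b = +0.13
  5·a + (-135)·b = +1.98
Eliminate b (×(-135) and ×(-110), subtract): 10000·a = 200.250 → a = ∂h/∂x = +0.02003
Back-substitute: b = ∂h/∂y = -0.01393.
Head at (110, 225) = 636.74 + (+0.02003)·(25) + (-0.01393)·(70) = 636.27 ft.
That is lower than the 636.87 ft at BH-02, so the point is downgradient.

downgradient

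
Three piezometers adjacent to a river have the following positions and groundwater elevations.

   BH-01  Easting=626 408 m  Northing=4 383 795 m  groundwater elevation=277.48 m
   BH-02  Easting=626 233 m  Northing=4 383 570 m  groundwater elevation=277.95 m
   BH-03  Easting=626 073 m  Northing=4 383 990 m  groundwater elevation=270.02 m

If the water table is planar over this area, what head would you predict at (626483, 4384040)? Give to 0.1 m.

275.3 m

With h = a·x + b·y + c and BH-01 as origin, the differences give:
  (-175)·a + (-225)·b = +0.47
  (-335)·a + 195·b = -7.46
Eliminate b (×195 and ×(-225), subtract): -109500·a = -1586.850 → a = ∂h/∂x = +0.01449
Back-substitute: b = ∂h/∂y = -0.01336.
h(626483, 4384040) = 277.48 + (+0.01449)·(75) + (-0.01336)·(245) = 277.48 +1.087 -3.273 = 275.294 m.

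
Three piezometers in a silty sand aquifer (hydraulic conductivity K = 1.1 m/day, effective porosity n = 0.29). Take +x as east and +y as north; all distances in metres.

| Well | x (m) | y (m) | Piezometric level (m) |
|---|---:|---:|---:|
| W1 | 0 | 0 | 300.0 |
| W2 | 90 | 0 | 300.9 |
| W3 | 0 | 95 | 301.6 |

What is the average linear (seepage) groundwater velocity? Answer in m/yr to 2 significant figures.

∂h/∂x = (300.9 − 300.0) / (90 − 0) = +0.010000
∂h/∂y = (301.6 − 300.0) / (95 − 0) = +0.01684
|∇h| = √(0.010000² + 0.01684²) = 0.01959
Seepage velocity v = K·i/n = 1.1 × 0.01959 / 0.29 = 0.07431 m/day = 27.14 m/yr.

27 m/yr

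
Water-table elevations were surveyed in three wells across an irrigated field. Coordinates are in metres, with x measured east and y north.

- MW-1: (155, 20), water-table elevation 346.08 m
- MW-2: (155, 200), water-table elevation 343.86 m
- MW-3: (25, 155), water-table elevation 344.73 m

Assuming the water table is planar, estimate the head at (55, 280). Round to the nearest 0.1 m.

343.1 m

Three-point gradient (reference MW-1): Δ to MW-2 = (0, 180, -2.22), Δ to MW-3 = (-130, 135, -1.35).
∂h/∂x = -0.002423, ∂h/∂y = -0.01233 (det = 23400).
h(55, 280) = 346.08 + (-0.002423)·(-100) + (-0.01233)·(260) = 346.08 +0.242 -3.207 = 343.116 m.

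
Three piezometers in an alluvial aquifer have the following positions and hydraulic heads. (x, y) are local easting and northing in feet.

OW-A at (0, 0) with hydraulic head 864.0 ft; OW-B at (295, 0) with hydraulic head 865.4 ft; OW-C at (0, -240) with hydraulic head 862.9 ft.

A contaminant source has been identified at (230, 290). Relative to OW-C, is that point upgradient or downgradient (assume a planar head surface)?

∂h/∂x = (865.4 − 864.0) / (295 − 0) = +0.004746
∂h/∂y = (862.9 − 864.0) / (-240 − 0) = +0.004583
Head at (230, 290) = 864.0 + (+0.004746)·(230) + (+0.004583)·(290) = 866.42 ft.
That is higher than the 862.9 ft at OW-C, so the point is upgradient.

upgradient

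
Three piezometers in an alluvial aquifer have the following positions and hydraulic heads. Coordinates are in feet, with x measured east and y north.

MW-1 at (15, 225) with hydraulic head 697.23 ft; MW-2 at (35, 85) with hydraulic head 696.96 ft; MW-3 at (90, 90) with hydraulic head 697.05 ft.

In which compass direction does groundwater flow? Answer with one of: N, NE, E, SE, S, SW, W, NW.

Differences from MW-1: to MW-2 (Δx, Δy, Δh) = (20, -140, -0.27); to MW-3 = (75, -135, -0.18).
Solve a·Δx + b·Δy = Δh: det = 20·(-135) − 75·(-140) = 7800.
∂h/∂x = [(-0.27)·(-135) − (-0.18)·(-140)] / 7800 = +0.001442
∂h/∂y = [20·(-0.18) − 75·(-0.27)] / 7800 = +0.002135
Flow = −∇h = (-0.001442 east, -0.002135 north), which points southwest.

SW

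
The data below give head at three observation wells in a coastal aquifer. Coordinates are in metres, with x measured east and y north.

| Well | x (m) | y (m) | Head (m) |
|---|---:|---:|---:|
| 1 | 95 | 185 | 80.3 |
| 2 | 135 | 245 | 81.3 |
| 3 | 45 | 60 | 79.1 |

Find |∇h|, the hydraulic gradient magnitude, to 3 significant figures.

0.0265

Differences from 1: to 2 (Δx, Δy, Δh) = (40, 60, +1.0); to 3 = (-50, -125, -1.2).
Solve a·Δx + b·Δy = Δh: det = 40·(-125) − (-50)·60 = -2000.
∂h/∂x = [(+1.0)·(-125) − (-1.2)·60] / -2000 = +0.02650
∂h/∂y = [40·(-1.2) − (-50)·(+1.0)] / -2000 = -0.0010000
|∇h| = √(0.02650² + -0.0010000²) = 0.02652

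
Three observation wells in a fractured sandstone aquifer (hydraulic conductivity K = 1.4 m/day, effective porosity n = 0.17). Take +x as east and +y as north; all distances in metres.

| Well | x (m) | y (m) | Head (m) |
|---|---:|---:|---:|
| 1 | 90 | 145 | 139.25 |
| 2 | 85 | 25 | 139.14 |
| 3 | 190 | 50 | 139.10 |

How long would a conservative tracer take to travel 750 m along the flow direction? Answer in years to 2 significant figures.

Taking 1 as reference: 2−1 = (-5, -120, -0.11); 3−1 = (100, -95, -0.15).
Determinant of the coordinate differences = (-5)·(-95) − 100·(-120) = 12475.
∂h/∂x = [(-0.11)·(-95) − (-0.15)·(-120)] / 12475 = -0.0006052
∂h/∂y = [(-5)·(-0.15) − 100·(-0.11)] / 12475 = +0.0009419
|∇h| = √(-0.0006052² + 0.0009419²) = 0.00112
Seepage velocity v = K·i/n = 1.4 × 0.00112 / 0.17 = 0.009224 m/day.
t = 750 / 0.009224 = 8.131e+04 days = 223 years.

220 years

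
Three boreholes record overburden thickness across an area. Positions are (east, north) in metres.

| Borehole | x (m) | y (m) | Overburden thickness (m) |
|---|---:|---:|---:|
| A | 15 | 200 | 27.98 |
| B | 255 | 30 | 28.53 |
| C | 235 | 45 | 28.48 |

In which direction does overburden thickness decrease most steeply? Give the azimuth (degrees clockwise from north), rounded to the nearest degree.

014°

With d = a·x + b·y + c and A as origin, the differences give:
  240·a + (-170)·b = +0.55
  220·a + (-155)·b = +0.50
Eliminate b (×(-155) and ×(-170), subtract): 200·a = -0.250 → a = ∂d/∂x = -0.001250
Back-substitute: b = ∂d/∂y = -0.005000.
Steepest decrease is along −∇f: components (+0.001250 E, +0.005000 N).
Azimuth = atan2(+0.001250, +0.005000) = 14.0° ≈ 014°.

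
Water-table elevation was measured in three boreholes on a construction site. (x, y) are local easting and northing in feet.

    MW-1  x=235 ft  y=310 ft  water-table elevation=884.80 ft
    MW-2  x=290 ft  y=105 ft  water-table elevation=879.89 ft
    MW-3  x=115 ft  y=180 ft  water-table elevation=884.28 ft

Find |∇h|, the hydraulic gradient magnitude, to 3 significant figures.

Taking MW-1 as reference: MW-2−MW-1 = (55, -205, -4.91); MW-3−MW-1 = (-120, -130, -0.52).
Determinant of the coordinate differences = 55·(-130) − (-120)·(-205) = -31750.
∂h/∂x = [(-4.91)·(-130) − (-0.52)·(-205)] / -31750 = -0.01675
∂h/∂y = [55·(-0.52) − (-120)·(-4.91)] / -31750 = +0.01946
|∇h| = √(-0.01675² + 0.01946²) = 0.02568

0.0257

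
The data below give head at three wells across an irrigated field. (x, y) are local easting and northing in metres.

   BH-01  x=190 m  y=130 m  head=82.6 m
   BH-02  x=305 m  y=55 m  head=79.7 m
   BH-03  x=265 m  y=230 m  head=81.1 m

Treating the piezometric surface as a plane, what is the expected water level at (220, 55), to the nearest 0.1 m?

With h = a·x + b·y + c and BH-01 as origin, the differences give:
  115·a + (-75)·b = -2.9
  75·a + 100·b = -1.5
Eliminate b (×100 and ×(-75), subtract): 17125·a = -402.50 → a = ∂h/∂x = -0.02350
Back-substitute: b = ∂h/∂y = +0.002628.
h(220, 55) = 82.6 + (-0.02350)·(30) + (+0.002628)·(-75) = 82.6 -0.705 -0.197 = 81.698 m.

81.7 m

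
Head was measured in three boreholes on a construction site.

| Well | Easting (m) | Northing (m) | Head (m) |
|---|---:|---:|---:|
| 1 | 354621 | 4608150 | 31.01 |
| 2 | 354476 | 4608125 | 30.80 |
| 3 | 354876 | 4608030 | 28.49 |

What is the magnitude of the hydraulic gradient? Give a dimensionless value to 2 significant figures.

0.018

Taking 1 as reference: 2−1 = (-145, -25, -0.21); 3−1 = (255, -120, -2.52).
Solve a·Δx + b·Δy = Δh: det = (-145)·(-120) − 255·(-25) = 23775.
∂h/∂x = [(-0.21)·(-120) − (-2.52)·(-25)] / 23775 = -0.001590
∂h/∂y = [(-145)·(-2.52) − 255·(-0.21)] / 23775 = +0.01762
|∇h| = √(-0.001590² + 0.01762²) = 0.01769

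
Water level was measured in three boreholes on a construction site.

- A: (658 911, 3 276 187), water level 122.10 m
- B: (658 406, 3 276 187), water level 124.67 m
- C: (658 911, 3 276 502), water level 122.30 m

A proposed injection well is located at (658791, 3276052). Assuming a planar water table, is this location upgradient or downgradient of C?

∂h/∂x = (124.67 − 122.10) / (658406 − 658911) = -0.005089
∂h/∂y = (122.30 − 122.10) / (3276502 − 3276187) = +0.0006349
Head at (658791, 3276052) = 122.10 + (-0.005089)·(-120) + (+0.0006349)·(-135) = 122.62 m.
That is higher than the 122.30 m at C, so the point is upgradient.

upgradient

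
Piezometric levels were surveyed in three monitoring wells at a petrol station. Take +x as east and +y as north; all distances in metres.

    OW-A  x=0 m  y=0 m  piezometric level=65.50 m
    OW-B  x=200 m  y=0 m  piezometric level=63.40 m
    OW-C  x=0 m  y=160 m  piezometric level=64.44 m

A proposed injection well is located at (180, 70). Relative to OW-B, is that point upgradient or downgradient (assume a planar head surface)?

downgradient

∂h/∂x = (63.40 − 65.50) / (200 − 0) = -0.01050
∂h/∂y = (64.44 − 65.50) / (160 − 0) = -0.006625
Head at (180, 70) = 65.50 + (-0.01050)·(180) + (-0.006625)·(70) = 63.15 m.
That is lower than the 63.40 m at OW-B, so the point is downgradient.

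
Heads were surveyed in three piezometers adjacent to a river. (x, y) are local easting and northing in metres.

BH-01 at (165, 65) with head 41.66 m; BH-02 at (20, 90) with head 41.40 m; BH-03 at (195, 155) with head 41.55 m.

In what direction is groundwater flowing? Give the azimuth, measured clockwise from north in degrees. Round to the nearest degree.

319°

Three-point gradient (reference BH-01): Δ to BH-02 = (-145, 25, -0.26), Δ to BH-03 = (30, 90, -0.11).
∂h/∂x = +0.001496, ∂h/∂y = -0.001721 (det = -13800).
Flow direction (−∇h) has components (-0.001496 E, +0.001721 N).
Azimuth = atan2(E, N) = atan2(-0.001496, +0.001721) = 319.0° ≈ 319°.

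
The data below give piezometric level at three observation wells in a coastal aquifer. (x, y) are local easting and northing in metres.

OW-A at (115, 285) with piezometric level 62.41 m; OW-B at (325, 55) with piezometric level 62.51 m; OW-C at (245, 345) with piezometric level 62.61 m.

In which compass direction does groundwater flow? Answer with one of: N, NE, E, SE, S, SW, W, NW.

Three-point gradient (reference OW-A): Δ to OW-B = (210, -230, +0.10), Δ to OW-C = (130, 60, +0.20).
∂h/∂x = +0.001224, ∂h/∂y = +0.0006824 (det = 42500).
Flow = −∇h = (-0.001224 east, -0.0006824 north), which points southwest.

SW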